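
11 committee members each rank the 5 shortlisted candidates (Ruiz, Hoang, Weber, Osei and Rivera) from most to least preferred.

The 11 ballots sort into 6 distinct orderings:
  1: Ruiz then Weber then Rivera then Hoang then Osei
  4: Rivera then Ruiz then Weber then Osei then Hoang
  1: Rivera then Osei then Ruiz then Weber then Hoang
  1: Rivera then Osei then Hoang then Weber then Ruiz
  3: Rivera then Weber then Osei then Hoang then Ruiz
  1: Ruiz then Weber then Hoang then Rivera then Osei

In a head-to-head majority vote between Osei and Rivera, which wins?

No ballot ranks Osei above Rivera: 0.
Ballots ranking Rivera above Osei: 11 − 0 = 11.
Rivera wins the head-to-head 11–0.

Rivera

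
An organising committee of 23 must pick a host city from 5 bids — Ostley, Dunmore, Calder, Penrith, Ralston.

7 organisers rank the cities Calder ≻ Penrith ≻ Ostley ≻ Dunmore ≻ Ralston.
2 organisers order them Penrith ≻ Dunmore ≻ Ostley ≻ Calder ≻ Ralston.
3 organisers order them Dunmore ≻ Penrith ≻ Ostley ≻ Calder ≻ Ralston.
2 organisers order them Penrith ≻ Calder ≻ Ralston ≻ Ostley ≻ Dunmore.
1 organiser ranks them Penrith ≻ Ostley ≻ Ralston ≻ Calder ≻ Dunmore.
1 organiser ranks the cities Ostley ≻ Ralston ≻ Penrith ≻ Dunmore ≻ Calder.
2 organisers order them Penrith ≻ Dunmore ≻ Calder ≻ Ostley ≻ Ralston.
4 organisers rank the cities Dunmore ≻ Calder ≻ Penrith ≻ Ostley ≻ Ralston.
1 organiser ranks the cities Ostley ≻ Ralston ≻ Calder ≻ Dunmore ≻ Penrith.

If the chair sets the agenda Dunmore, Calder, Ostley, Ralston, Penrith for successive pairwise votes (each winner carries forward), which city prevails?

Round 1: Dunmore vs Calder — 12–11, Dunmore advances.
Round 2: Dunmore vs Ostley — 11–12, Ostley advances.
Round 3: Ostley vs Ralston — 21–2, Ostley advances.
Round 4: Ostley vs Penrith — 2–21, Penrith advances.
Penrith survives the agenda.

Penrith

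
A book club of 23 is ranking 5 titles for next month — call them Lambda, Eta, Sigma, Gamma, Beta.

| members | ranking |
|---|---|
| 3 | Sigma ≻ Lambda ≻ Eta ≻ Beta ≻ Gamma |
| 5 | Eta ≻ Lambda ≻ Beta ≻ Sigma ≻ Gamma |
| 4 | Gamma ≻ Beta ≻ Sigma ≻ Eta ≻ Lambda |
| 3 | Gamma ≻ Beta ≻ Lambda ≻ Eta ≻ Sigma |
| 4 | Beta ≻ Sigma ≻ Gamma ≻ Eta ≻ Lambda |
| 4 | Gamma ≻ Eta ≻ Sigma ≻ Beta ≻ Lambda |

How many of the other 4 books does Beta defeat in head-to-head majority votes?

Beta against each rival (23 members):
Beta vs Lambda: 15 to 8, Beta.
Beta vs Eta: Eta, 12–11.
Beta vs Sigma: Beta wins 16–7.
Beta vs Gamma: Beta, 12–11.
Beta beats Lambda, Sigma, Gamma; loses to Eta — 3 pairwise wins.

3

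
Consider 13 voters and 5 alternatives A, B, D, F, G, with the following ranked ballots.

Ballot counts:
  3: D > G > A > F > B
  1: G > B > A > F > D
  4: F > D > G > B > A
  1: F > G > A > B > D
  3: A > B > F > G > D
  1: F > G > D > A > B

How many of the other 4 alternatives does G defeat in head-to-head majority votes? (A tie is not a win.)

2

G against each rival (13 voters):
G vs A: 10 to 3, G.
G vs B: G preferred on 3+1+4+1+1 = 10 ballots; G wins 10–3.
G vs D: D wins 7–6.
G vs F: 3+1 = 4 for G, 9 for F — F by 9–4.
G beats A, B; loses to D, F — 2 pairwise wins.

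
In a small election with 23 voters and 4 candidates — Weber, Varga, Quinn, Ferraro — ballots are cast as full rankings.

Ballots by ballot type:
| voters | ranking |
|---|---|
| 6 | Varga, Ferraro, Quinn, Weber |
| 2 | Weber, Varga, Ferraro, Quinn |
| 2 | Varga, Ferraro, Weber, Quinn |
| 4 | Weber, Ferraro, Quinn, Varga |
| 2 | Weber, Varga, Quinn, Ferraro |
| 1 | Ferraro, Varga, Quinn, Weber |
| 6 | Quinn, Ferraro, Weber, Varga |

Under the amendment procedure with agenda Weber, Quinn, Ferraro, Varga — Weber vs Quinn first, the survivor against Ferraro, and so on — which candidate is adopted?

Varga

Round 1: Weber vs Quinn — 10–13, Quinn advances.
Round 2: Quinn vs Ferraro — 8–15, Ferraro advances.
Round 3: Ferraro vs Varga — 11–12, Varga advances.
Varga survives the agenda.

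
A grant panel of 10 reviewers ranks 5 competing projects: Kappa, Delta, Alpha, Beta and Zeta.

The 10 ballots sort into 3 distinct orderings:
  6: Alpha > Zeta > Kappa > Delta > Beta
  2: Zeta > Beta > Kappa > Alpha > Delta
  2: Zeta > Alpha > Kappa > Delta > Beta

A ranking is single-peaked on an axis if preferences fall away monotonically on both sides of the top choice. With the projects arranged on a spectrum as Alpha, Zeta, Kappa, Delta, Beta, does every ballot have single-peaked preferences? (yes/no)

Axis positions: Alpha=1, Zeta=2, Kappa=3, Delta=4, Beta=5.
Faction 1 (peak Alpha at position 1): ranking walks positions 1-2-3-4-5, expanding outward from the peak — single-peaked.
Faction 2: ranking walks positions 2-5-3-1-4; Beta is ranked above Kappa even though Kappa lies between Beta and the peak Zeta on the axis — preferences dip and rise again. Not single-peaked.
Faction 3 (peak Zeta at position 2): ranking walks positions 2-1-3-4-5, expanding outward from the peak — single-peaked.
Faction 2 violates single-peakedness, so the profile is not single-peaked on this axis.

no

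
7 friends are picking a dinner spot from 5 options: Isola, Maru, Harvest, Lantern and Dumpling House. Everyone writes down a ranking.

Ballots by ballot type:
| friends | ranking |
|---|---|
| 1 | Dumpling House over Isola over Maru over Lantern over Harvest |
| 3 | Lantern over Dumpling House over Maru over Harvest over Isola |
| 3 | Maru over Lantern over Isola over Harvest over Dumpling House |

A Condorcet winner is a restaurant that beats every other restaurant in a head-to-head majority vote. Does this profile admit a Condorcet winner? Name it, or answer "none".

none

Pairwise majorities:
Isola vs Maru: Maru, 6–1.
Isola–Harvest: Isola 4–3.
Isola–Lantern: Lantern 6–1.
Isola vs Dumpling House: Dumpling House, 4–3.
Maru vs Harvest: Maru wins 7–0.
Maru vs Lantern: Maru wins 4–3.
Maru–Dumpling House: Dumpling House 4–3.
Harvest–Lantern: Lantern 7–0.
Harvest vs Dumpling House: Dumpling House wins 4–3.
Lantern vs Dumpling House: Lantern, 6–1.
Each restaurant drops at least one matchup (Isola loses to Maru; Maru loses to Dumpling House; Harvest loses to Isola; Lantern loses to Maru; Dumpling House loses to Lantern); the cycle Maru > Lantern > Dumpling House > Maru rules out a Condorcet winner.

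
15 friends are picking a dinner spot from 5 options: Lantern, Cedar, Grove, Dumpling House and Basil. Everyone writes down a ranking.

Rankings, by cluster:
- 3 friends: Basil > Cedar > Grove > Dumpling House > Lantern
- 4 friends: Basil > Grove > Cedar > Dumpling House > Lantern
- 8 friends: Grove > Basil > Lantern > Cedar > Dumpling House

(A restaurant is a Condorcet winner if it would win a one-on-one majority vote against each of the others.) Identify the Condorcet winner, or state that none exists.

Pairwise majorities:
Lantern vs Cedar: 8 to 7, Lantern.
Lantern vs Grove: 0 for Lantern, 15 for Grove — Grove by 15–0.
Lantern vs Dumpling House: 8 for Lantern, 7 for Dumpling House — Lantern by 8–7.
Lantern vs Basil: 0 for Lantern, 15 for Basil — Basil by 15–0.
Cedar vs Grove: Cedar preferred on 3 ballots; Grove wins 12–3.
Cedar vs Dumpling House: 15 to 0, Cedar.
Cedar vs Basil: Basil wins 15–0.
Grove–Dumpling House: Grove 15–0.
Grove vs Basil: Grove wins 8–7.
Dumpling House vs Basil: Dumpling House is ranked higher on 0 ballots, Basil on 15. Basil wins 15–0.
Grove wins every pairwise contest, so Grove is the Condorcet winner.

Grove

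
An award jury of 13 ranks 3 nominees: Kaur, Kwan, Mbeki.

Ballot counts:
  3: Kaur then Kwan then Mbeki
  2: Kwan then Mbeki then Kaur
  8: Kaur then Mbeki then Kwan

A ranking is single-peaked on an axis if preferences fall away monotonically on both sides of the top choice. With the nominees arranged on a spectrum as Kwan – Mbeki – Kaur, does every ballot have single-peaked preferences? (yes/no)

Axis positions: Kwan=1, Mbeki=2, Kaur=3.
Cluster 1: ranking walks positions 3-1-2; Kwan is ranked above Mbeki even though Mbeki lies between Kwan and the peak Kaur on the axis — preferences dip and rise again. Not single-peaked.
Cluster 2 (peak Kwan at position 1): ranking walks positions 1-2-3, expanding outward from the peak — single-peaked.
Cluster 3 (peak Kaur at position 3): ranking walks positions 3-2-1, expanding outward from the peak — single-peaked.
Cluster 1 violates single-peakedness, so the profile is not single-peaked on this axis.

no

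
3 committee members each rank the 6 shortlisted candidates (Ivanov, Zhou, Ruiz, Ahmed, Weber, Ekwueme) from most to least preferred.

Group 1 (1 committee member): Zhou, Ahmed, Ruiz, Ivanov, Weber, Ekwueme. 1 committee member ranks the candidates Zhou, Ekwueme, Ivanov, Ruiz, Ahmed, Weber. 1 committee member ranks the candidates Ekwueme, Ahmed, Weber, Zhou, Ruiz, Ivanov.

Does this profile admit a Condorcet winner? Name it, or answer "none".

Check each pair by majority over 3 ballots:
Ivanov vs Zhou: Ivanov is ranked higher on 0 ballots, Zhou on 3. Zhou wins 3–0.
Ivanov vs Ruiz: 1 for Ivanov, 2 for Ruiz — Ruiz by 2–1.
Ivanov vs Ahmed: 1 for Ivanov, 2 for Ahmed — Ahmed by 2–1.
Ivanov vs Weber: 1+1 = 2 for Ivanov, 1 for Weber — Ivanov by 2–1.
Ivanov vs Ekwueme: 1 to 2, Ekwueme.
Zhou vs Ruiz: 3 to 0, Zhou.
Zhou vs Ahmed: 2 to 1, Zhou.
Zhou vs Weber: 1+1 = 2 for Zhou, 1 for Weber — Zhou by 2–1.
Zhou vs Ekwueme: Zhou preferred on 1+1 = 2 ballots; Zhou wins 2–1.
Ruiz vs Ahmed: Ruiz is ranked higher on 1 ballot, Ahmed on 2. Ahmed wins 2–1.
Ruiz vs Weber: Ruiz preferred on 1+1 = 2 ballots; Ruiz wins 2–1.
Ruiz vs Ekwueme: 1 for Ruiz, 2 for Ekwueme — Ekwueme by 2–1.
Ahmed vs Weber: 1+1+1 = 3 for Ahmed, 0 for Weber — Ahmed by 3–0.
Ahmed vs Ekwueme: 1 for Ahmed, 2 for Ekwueme — Ekwueme by 2–1.
Weber vs Ekwueme: 1 to 2, Ekwueme.
Zhou beats each of Ivanov, Ruiz, Ahmed, Weber, Ekwueme — Zhou is the Condorcet winner.

Zhou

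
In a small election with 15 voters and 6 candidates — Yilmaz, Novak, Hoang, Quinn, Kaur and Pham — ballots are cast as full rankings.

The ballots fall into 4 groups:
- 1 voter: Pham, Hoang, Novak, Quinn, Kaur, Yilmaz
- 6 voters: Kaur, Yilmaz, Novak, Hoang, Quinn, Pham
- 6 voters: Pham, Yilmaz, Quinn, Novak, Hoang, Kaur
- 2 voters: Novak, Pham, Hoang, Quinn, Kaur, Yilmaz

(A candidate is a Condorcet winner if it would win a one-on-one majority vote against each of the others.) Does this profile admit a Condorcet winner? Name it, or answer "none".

Check each pair by majority over 15 ballots:
Yilmaz vs Novak: Yilmaz, 12–3.
Yilmaz–Hoang: Yilmaz 12–3.
Yilmaz vs Quinn: Yilmaz, 12–3.
Yilmaz vs Kaur: Kaur, 9–6.
Yilmaz vs Pham: Pham, 9–6.
Novak vs Hoang: Novak, 14–1.
Novak–Quinn: Novak 9–6.
Novak vs Kaur: Novak, 9–6.
Novak–Pham: Novak 8–7.
Hoang vs Quinn: Hoang wins 9–6.
Hoang vs Kaur: Hoang wins 9–6.
Hoang vs Pham: Pham, 9–6.
Quinn vs Kaur: Quinn, 9–6.
Quinn vs Pham: Pham, 9–6.
Kaur vs Pham: Pham, 9–6.
Every candidate loses at least once (Yilmaz loses to Kaur; Novak loses to Yilmaz; Hoang loses to Yilmaz; Quinn loses to Yilmaz; Kaur loses to Novak; Pham loses to Novak). The majority relation contains the cycle Yilmaz > Novak > Kaur > Yilmaz, so there is no Condorcet winner.

none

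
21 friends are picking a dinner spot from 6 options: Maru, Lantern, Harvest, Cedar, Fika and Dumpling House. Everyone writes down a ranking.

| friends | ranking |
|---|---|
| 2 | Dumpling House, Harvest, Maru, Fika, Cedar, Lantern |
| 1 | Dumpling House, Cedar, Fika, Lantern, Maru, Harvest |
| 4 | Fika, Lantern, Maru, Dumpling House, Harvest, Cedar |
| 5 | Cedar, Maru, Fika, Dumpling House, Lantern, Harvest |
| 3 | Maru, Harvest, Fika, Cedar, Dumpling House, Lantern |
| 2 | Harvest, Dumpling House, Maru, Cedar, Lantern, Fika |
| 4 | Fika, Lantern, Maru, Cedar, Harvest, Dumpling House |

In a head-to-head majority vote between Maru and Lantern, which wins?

Maru

Ballots ranking Maru above Lantern: 2 + 5 + 3 + 2 = 12.
Ballots ranking Lantern above Maru: 21 − 12 = 9.
Maru wins the head-to-head 12–9.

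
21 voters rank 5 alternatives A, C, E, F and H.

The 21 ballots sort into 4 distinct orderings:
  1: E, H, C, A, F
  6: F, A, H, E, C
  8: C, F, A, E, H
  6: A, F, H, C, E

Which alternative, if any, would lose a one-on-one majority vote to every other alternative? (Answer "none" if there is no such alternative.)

Head-to-head results (21 voters):
A vs C: 12 to 9, A.
A vs E: A, 20–1.
A vs F: A is ranked higher on 1+6 = 7 ballots, F on 14. F wins 14–7.
A vs H: A is ranked higher on 6+8+6 = 20 ballots, H on 1. A wins 20–1.
C–E: C 14–7.
C vs F: F wins 12–9.
C–H: H 13–8.
E vs F: 1 for E, 20 for F — F by 20–1.
E vs H: H, 12–9.
F vs H: 20 to 1, F.
Only E has no wins; E is the Condorcet loser.

E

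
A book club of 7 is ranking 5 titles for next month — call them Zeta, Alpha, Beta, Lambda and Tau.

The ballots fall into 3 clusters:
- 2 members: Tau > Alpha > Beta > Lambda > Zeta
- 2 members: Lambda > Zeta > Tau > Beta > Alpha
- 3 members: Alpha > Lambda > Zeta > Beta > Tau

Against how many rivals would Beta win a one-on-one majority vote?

Beta against each rival (7 members):
Beta–Zeta: Zeta 5–2.
Beta vs Alpha: Alpha, 5–2.
Beta vs Lambda: Beta is ranked higher on 2 ballots, Lambda on 5. Lambda wins 5–2.
Beta vs Tau: Tau, 4–3.
Beta beats no one; loses to Zeta, Alpha, Lambda, Tau — 0 pairwise wins.

0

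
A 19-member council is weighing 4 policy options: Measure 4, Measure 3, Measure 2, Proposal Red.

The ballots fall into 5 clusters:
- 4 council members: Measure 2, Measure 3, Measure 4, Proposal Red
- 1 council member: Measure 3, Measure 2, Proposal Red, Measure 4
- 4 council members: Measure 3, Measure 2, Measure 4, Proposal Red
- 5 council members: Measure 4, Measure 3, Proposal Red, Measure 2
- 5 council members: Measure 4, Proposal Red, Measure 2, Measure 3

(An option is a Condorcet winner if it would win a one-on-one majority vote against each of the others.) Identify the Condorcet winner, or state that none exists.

Check each pair by majority over 19 ballots:
Measure 4 vs Measure 3: Measure 4 preferred on 5+5 = 10 ballots; Measure 4 wins 10–9.
Measure 4 vs Measure 2: Measure 4 is ranked higher on 5+5 = 10 ballots, Measure 2 on 9. Measure 4 wins 10–9.
Measure 4 vs Proposal Red: Measure 4 preferred on 4+4+5+5 = 18 ballots; Measure 4 wins 18–1.
Measure 3 vs Measure 2: 1+4+5 = 10 for Measure 3, 9 for Measure 2 — Measure 3 by 10–9.
Measure 3 vs Proposal Red: 14 to 5, Measure 3.
Measure 2 vs Proposal Red: Measure 2 preferred on 4+1+4 = 9 ballots; Proposal Red wins 10–9.
Measure 4 defeats every rival head-to-head and is the Condorcet winner.

Measure 4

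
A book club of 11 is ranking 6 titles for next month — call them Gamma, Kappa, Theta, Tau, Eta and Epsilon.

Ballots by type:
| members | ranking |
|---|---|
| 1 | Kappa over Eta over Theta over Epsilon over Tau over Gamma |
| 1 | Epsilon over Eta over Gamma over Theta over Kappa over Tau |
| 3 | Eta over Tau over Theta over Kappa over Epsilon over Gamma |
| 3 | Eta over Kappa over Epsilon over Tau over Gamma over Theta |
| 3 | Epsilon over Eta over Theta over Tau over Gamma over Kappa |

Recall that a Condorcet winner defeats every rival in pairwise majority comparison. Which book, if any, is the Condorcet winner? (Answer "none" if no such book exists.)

Check each pair by majority over 11 ballots:
Gamma–Kappa: Kappa 7–4.
Gamma vs Theta: Theta, 7–4.
Gamma vs Tau: Tau wins 10–1.
Gamma vs Eta: Eta, 11–0.
Gamma vs Epsilon: Gamma is ranked higher on 0 ballots, Epsilon on 11. Epsilon wins 11–0.
Kappa vs Theta: Theta wins 7–4.
Kappa vs Tau: Tau, 6–5.
Kappa vs Eta: 1 to 10, Eta.
Kappa–Epsilon: Kappa 7–4.
Theta vs Tau: 1+1+3 = 5 for Theta, 6 for Tau — Tau by 6–5.
Theta vs Eta: Eta, 11–0.
Theta vs Epsilon: Theta preferred on 1+3 = 4 ballots; Epsilon wins 7–4.
Tau vs Eta: Eta, 11–0.
Tau vs Epsilon: Tau is ranked higher on 3 ballots, Epsilon on 8. Epsilon wins 8–3.
Eta–Epsilon: Eta 7–4.
Eta wins every pairwise contest, so Eta is the Condorcet winner.

Eta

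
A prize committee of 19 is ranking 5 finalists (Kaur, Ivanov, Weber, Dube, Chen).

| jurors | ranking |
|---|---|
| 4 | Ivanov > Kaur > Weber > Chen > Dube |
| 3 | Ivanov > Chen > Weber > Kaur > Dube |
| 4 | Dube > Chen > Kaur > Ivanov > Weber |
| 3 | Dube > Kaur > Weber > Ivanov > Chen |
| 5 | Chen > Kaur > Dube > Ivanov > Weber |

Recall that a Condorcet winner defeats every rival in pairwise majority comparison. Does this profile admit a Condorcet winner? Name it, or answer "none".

none

Head-to-head results (19 jurors):
Kaur vs Ivanov: 12 to 7, Kaur.
Kaur vs Weber: Kaur preferred on 4+4+3+5 = 16 ballots; Kaur wins 16–3.
Kaur vs Dube: 4+3+5 = 12 for Kaur, 7 for Dube — Kaur by 12–7.
Kaur vs Chen: Kaur is ranked higher on 4+3 = 7 ballots, Chen on 12. Chen wins 12–7.
Ivanov vs Weber: Ivanov preferred on 4+3+4+5 = 16 ballots; Ivanov wins 16–3.
Ivanov vs Dube: 7 to 12, Dube.
Ivanov vs Chen: Ivanov is ranked higher on 4+3+3 = 10 ballots, Chen on 9. Ivanov wins 10–9.
Weber vs Dube: 7 to 12, Dube.
Weber vs Chen: 7 to 12, Chen.
Dube vs Chen: 7 to 12, Chen.
No nominee is unbeaten: Kaur loses to Chen; Ivanov loses to Kaur; Weber loses to Kaur; Dube loses to Kaur; Chen loses to Ivanov. In particular Kaur → Ivanov → Chen → Kaur is a majority cycle — no Condorcet winner exists.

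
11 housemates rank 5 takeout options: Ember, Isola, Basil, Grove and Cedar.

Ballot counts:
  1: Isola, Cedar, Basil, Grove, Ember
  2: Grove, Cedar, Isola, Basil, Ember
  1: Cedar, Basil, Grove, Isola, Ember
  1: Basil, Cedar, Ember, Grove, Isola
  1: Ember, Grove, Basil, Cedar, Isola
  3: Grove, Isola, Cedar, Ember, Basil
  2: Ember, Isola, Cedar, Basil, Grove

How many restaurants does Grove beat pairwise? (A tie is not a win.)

Grove against each rival (11 friends):
Grove vs Ember: 7 to 4, Grove.
Grove vs Isola: Grove preferred on 2+1+1+1+3 = 8 ballots; Grove wins 8–3.
Grove vs Basil: 6 to 5, Grove.
Grove vs Cedar: 2+1+3 = 6 for Grove, 5 for Cedar — Grove by 6–5.
Grove beats Ember, Isola, Basil, Cedar — 4 pairwise wins.

4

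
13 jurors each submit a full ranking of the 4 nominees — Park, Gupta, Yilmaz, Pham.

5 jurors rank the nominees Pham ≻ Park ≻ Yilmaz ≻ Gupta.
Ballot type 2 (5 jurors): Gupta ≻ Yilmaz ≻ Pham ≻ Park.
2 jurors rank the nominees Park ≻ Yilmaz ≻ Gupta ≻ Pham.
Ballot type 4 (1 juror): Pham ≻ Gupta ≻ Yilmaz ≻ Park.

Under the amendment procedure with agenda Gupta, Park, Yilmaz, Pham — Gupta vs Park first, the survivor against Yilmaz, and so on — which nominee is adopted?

Pham

Round 1: Gupta vs Park — 6–7, Park advances.
Round 2: Park vs Yilmaz — 7–6, Park advances.
Round 3: Park vs Pham — 2–11, Pham advances.
The agenda winner is Pham.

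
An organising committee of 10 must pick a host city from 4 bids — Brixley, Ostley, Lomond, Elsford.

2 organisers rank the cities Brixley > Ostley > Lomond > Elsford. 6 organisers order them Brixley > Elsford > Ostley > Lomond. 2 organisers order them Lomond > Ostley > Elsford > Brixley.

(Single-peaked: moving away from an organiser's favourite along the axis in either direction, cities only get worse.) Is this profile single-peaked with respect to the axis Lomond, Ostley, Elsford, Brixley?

no

Axis positions: Lomond=1, Ostley=2, Elsford=3, Brixley=4.
Cluster 1: ranking walks positions 4-2-1-3; Ostley is ranked above Elsford even though Elsford lies between Ostley and the peak Brixley on the axis — preferences dip and rise again. Not single-peaked.
Cluster 2 (peak Brixley at position 4): ranking walks positions 4-3-2-1, expanding outward from the peak — single-peaked.
Cluster 3 (peak Lomond at position 1): ranking walks positions 1-2-3-4, expanding outward from the peak — single-peaked.
Cluster 1 violates single-peakedness, so the profile is not single-peaked on this axis.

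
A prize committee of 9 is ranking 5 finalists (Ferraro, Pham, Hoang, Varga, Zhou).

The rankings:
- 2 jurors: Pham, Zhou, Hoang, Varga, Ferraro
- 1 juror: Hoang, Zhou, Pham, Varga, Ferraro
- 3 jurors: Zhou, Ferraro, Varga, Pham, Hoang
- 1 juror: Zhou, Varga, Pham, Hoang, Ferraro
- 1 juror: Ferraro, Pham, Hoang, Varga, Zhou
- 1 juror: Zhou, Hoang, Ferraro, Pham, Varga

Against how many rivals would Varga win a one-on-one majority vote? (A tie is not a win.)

0

Varga against each rival (9 jurors):
Varga vs Ferraro: Ferraro wins 5–4.
Varga–Pham: Pham 5–4.
Varga vs Hoang: Hoang wins 5–4.
Varga vs Zhou: Varga is ranked higher on 1 ballot, Zhou on 8. Zhou wins 8–1.
Varga beats no one; loses to Ferraro, Pham, Hoang, Zhou — 0 pairwise wins.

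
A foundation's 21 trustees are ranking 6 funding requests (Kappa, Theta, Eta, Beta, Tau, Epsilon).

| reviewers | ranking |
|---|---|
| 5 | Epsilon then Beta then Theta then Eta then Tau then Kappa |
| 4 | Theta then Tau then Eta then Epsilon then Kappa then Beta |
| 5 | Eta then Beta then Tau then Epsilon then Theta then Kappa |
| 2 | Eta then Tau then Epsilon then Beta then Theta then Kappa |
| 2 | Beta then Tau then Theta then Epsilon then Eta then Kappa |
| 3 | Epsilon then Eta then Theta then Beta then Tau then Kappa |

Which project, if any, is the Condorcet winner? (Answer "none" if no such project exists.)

none

Head-to-head results (21 reviewers):
Kappa vs Theta: Kappa is ranked higher on 0 ballots, Theta on 21. Theta wins 21–0.
Kappa vs Eta: Kappa preferred on 0 ballots; Eta wins 21–0.
Kappa vs Beta: Kappa is ranked higher on 4 ballots, Beta on 17. Beta wins 17–4.
Kappa vs Tau: 0 to 21, Tau.
Kappa vs Epsilon: Kappa is ranked higher on 0 ballots, Epsilon on 21. Epsilon wins 21–0.
Theta vs Eta: Theta preferred on 5+4+2 = 11 ballots; Theta wins 11–10.
Theta vs Beta: Theta is ranked higher on 4+3 = 7 ballots, Beta on 14. Beta wins 14–7.
Theta vs Tau: Theta is ranked higher on 5+4+3 = 12 ballots, Tau on 9. Theta wins 12–9.
Theta vs Epsilon: Theta preferred on 4+2 = 6 ballots; Epsilon wins 15–6.
Eta vs Beta: Eta is ranked higher on 4+5+2+3 = 14 ballots, Beta on 7. Eta wins 14–7.
Eta vs Tau: Eta preferred on 5+5+2+3 = 15 ballots; Eta wins 15–6.
Eta vs Epsilon: 11 to 10, Eta.
Beta vs Tau: Beta is ranked higher on 5+5+2+3 = 15 ballots, Tau on 6. Beta wins 15–6.
Beta vs Epsilon: 5+2 = 7 for Beta, 14 for Epsilon — Epsilon by 14–7.
Tau vs Epsilon: Tau preferred on 4+5+2+2 = 13 ballots; Tau wins 13–8.
Each project drops at least one matchup (Kappa loses to Theta; Theta loses to Beta; Eta loses to Theta; Beta loses to Eta; Tau loses to Theta; Epsilon loses to Eta); the cycle Theta → Eta → Beta → Theta rules out a Condorcet winner.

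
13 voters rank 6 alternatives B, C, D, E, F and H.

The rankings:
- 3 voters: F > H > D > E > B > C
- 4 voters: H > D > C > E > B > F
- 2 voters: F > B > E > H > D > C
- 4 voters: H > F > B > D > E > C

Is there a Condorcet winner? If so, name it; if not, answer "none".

Head-to-head results (13 voters):
B vs C: B preferred on 3+2+4 = 9 ballots; B wins 9–4.
B vs D: B preferred on 2+4 = 6 ballots; D wins 7–6.
B vs E: 6 to 7, E.
B vs F: B is ranked higher on 4 ballots, F on 9. F wins 9–4.
B vs H: B is ranked higher on 2 ballots, H on 11. H wins 11–2.
C vs D: C preferred on 0 ballots; D wins 13–0.
C vs E: C preferred on 4 ballots; E wins 9–4.
C vs F: 4 to 9, F.
C vs H: 0 for C, 13 for H — H by 13–0.
D vs E: D is ranked higher on 3+4+4 = 11 ballots, E on 2. D wins 11–2.
D vs F: 4 to 9, F.
D vs H: 0 for D, 13 for H — H by 13–0.
E vs F: E is ranked higher on 4 ballots, F on 9. F wins 9–4.
E vs H: E preferred on 2 ballots; H wins 11–2.
F vs H: F preferred on 3+2 = 5 ballots; H wins 8–5.
Only H has no losses; H is the Condorcet winner.

H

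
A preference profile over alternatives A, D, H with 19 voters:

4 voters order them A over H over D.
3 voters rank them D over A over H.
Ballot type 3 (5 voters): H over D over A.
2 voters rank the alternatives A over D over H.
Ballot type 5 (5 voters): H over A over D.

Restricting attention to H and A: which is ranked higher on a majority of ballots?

Ballots ranking H above A: 5 + 5 = 10.
Ballots ranking A above H: 19 − 10 = 9.
H wins the head-to-head 10–9.

H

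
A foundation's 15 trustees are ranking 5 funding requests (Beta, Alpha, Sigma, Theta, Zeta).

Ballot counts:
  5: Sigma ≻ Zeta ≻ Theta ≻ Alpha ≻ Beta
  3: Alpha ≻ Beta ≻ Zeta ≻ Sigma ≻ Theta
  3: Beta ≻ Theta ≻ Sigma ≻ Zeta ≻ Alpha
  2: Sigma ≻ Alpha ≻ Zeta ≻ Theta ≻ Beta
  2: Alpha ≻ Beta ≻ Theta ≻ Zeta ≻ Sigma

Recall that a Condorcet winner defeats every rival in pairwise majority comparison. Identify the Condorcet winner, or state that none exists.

Head-to-head results (15 reviewers):
Beta vs Alpha: 3 for Beta, 12 for Alpha — Alpha by 12–3.
Beta–Sigma: Beta 8–7.
Beta vs Theta: 8 to 7, Beta.
Beta vs Zeta: 8 to 7, Beta.
Alpha vs Sigma: Alpha preferred on 3+2 = 5 ballots; Sigma wins 10–5.
Alpha vs Theta: Theta, 8–7.
Alpha vs Zeta: Zeta wins 8–7.
Sigma–Theta: Sigma 10–5.
Sigma–Zeta: Sigma 10–5.
Theta vs Zeta: 5 to 10, Zeta.
Every project loses at least once (Beta loses to Alpha; Alpha loses to Sigma; Sigma loses to Beta; Theta loses to Beta; Zeta loses to Beta). The majority relation contains the cycle Beta > Sigma > Alpha > Beta, so there is no Condorcet winner.

none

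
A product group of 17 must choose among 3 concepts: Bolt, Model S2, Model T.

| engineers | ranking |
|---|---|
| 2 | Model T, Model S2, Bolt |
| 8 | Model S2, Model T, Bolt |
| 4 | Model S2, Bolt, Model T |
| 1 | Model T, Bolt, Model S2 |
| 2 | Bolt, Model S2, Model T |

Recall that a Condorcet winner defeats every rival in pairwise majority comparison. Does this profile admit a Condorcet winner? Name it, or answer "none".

Model S2

Head-to-head results (17 engineers):
Bolt vs Model S2: Model S2 wins 14–3.
Bolt vs Model T: Model T wins 11–6.
Model S2 vs Model T: Model S2 wins 14–3.
Only Model S2 has no losses; Model S2 is the Condorcet winner.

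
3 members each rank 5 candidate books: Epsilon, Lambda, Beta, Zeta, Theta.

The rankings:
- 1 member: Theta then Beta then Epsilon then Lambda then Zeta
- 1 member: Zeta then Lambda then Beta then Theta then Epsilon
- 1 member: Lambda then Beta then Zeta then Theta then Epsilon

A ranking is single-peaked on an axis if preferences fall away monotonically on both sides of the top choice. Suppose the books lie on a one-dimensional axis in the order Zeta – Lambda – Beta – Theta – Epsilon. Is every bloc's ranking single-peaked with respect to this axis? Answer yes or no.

Axis positions: Zeta=1, Lambda=2, Beta=3, Theta=4, Epsilon=5.
Bloc 1 (peak Theta at position 4): ranking walks positions 4-3-5-2-1, expanding outward from the peak — single-peaked.
Bloc 2 (peak Zeta at position 1): ranking walks positions 1-2-3-4-5, expanding outward from the peak — single-peaked.
Bloc 3 (peak Lambda at position 2): ranking walks positions 2-3-1-4-5, expanding outward from the peak — single-peaked.
Every ranking is single-peaked on this axis.

yes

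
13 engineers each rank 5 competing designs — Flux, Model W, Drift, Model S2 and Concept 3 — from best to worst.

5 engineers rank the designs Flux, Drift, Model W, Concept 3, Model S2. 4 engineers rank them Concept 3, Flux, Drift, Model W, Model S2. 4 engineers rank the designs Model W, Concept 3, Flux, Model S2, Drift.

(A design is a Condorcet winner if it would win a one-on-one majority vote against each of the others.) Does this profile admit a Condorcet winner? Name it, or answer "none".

Head-to-head results (13 engineers):
Flux vs Model W: Flux is ranked higher on 5+4 = 9 ballots, Model W on 4. Flux wins 9–4.
Flux vs Drift: Flux preferred on 5+4+4 = 13 ballots; Flux wins 13–0.
Flux vs Model S2: 5+4+4 = 13 for Flux, 0 for Model S2 — Flux by 13–0.
Flux vs Concept 3: Flux preferred on 5 ballots; Concept 3 wins 8–5.
Model W vs Drift: Model W preferred on 4 ballots; Drift wins 9–4.
Model W vs Model S2: Model W is ranked higher on 5+4+4 = 13 ballots, Model S2 on 0. Model W wins 13–0.
Model W vs Concept 3: Model W is ranked higher on 5+4 = 9 ballots, Concept 3 on 4. Model W wins 9–4.
Drift vs Model S2: 5+4 = 9 for Drift, 4 for Model S2 — Drift by 9–4.
Drift vs Concept 3: Drift preferred on 5 ballots; Concept 3 wins 8–5.
Model S2 vs Concept 3: 0 to 13, Concept 3.
Every design loses at least once (Flux loses to Concept 3; Model W loses to Flux; Drift loses to Flux; Model S2 loses to Flux; Concept 3 loses to Model W). The majority relation contains the cycle Flux → Model W → Concept 3 → Flux, so there is no Condorcet winner.

none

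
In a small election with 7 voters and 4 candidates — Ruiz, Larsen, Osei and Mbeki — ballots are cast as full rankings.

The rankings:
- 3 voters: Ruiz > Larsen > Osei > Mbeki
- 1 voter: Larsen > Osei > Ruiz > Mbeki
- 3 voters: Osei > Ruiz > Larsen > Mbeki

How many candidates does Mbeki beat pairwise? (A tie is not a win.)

Mbeki against each rival (7 voters):
Mbeki vs Ruiz: 0 to 7, Ruiz.
Mbeki–Larsen: Larsen 7–0.
Mbeki vs Osei: Mbeki is ranked higher on 0 ballots, Osei on 7. Osei wins 7–0.
Mbeki beats no one; loses to Ruiz, Larsen, Osei — 0 pairwise wins.

0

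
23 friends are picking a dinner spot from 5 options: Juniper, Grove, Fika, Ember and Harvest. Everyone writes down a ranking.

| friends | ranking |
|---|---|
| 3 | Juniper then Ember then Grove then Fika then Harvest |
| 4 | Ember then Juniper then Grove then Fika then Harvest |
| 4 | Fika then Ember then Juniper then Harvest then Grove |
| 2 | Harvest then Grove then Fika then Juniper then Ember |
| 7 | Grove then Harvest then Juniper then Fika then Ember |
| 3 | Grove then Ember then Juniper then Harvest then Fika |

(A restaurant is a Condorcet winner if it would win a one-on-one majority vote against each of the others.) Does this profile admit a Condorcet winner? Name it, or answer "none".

Grove

Pairwise majorities:
Juniper vs Grove: 11 to 12, Grove.
Juniper vs Fika: 17 to 6, Juniper.
Juniper vs Ember: Juniper is ranked higher on 3+2+7 = 12 ballots, Ember on 11. Juniper wins 12–11.
Juniper vs Harvest: Juniper is ranked higher on 3+4+4+3 = 14 ballots, Harvest on 9. Juniper wins 14–9.
Grove vs Fika: 3+4+2+7+3 = 19 for Grove, 4 for Fika — Grove by 19–4.
Grove vs Ember: 2+7+3 = 12 for Grove, 11 for Ember — Grove by 12–11.
Grove vs Harvest: 17 to 6, Grove.
Fika vs Ember: 13 to 10, Fika.
Fika vs Harvest: Fika preferred on 3+4+4 = 11 ballots; Harvest wins 12–11.
Ember vs Harvest: Ember preferred on 3+4+4+3 = 14 ballots; Ember wins 14–9.
Grove beats each of Juniper, Fika, Ember, Harvest — Grove is the Condorcet winner.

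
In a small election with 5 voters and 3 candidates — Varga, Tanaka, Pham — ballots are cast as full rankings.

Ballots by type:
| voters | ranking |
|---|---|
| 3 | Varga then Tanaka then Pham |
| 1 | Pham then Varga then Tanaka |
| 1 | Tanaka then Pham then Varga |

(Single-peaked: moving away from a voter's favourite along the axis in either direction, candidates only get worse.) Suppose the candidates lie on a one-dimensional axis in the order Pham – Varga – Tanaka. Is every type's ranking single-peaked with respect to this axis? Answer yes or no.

no

Axis positions: Pham=1, Varga=2, Tanaka=3.
Type 1 (peak Varga at position 2): ranking walks positions 2-3-1, expanding outward from the peak — single-peaked.
Type 2 (peak Pham at position 1): ranking walks positions 1-2-3, expanding outward from the peak — single-peaked.
Type 3: ranking walks positions 3-1-2; Pham is ranked above Varga even though Varga lies between Pham and the peak Tanaka on the axis — preferences dip and rise again. Not single-peaked.
Type 3 violates single-peakedness, so the profile is not single-peaked on this axis.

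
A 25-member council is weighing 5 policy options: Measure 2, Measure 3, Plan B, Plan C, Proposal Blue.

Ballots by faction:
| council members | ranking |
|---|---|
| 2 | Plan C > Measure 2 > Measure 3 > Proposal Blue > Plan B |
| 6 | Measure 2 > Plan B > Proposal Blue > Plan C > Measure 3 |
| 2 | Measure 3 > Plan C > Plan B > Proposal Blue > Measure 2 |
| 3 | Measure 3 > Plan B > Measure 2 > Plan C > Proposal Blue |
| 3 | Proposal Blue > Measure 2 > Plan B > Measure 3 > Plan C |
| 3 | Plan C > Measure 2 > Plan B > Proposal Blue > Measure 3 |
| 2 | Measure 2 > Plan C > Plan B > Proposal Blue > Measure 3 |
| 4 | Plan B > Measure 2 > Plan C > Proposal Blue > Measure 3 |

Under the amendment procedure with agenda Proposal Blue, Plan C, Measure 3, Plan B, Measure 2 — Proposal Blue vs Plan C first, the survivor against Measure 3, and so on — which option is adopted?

Measure 2

Round 1: Proposal Blue vs Plan C — 9–16, Plan C advances.
Round 2: Plan C vs Measure 3 — 17–8, Plan C advances.
Round 3: Plan C vs Plan B — 9–16, Plan B advances.
Round 4: Plan B vs Measure 2 — 9–16, Measure 2 advances.
Measure 2 survives the agenda.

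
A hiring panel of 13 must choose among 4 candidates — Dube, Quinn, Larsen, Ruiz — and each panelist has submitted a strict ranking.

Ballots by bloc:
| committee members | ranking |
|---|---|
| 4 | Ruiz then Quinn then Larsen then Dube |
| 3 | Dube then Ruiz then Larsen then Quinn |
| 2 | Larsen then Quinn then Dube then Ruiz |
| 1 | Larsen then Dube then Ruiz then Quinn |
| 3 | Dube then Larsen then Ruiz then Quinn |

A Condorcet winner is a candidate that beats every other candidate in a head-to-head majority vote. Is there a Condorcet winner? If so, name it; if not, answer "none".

none

Head-to-head results (13 committee members):
Dube–Quinn: Dube 7–6.
Dube vs Larsen: Larsen wins 7–6.
Dube–Ruiz: Dube 9–4.
Quinn–Larsen: Larsen 9–4.
Quinn vs Ruiz: Ruiz wins 11–2.
Larsen vs Ruiz: Larsen is ranked higher on 2+1+3 = 6 ballots, Ruiz on 7. Ruiz wins 7–6.
Every candidate loses at least once (Dube loses to Larsen; Quinn loses to Dube; Larsen loses to Ruiz; Ruiz loses to Dube). The majority relation contains the cycle Dube beats Ruiz beats Larsen beats Dube, so there is no Condorcet winner.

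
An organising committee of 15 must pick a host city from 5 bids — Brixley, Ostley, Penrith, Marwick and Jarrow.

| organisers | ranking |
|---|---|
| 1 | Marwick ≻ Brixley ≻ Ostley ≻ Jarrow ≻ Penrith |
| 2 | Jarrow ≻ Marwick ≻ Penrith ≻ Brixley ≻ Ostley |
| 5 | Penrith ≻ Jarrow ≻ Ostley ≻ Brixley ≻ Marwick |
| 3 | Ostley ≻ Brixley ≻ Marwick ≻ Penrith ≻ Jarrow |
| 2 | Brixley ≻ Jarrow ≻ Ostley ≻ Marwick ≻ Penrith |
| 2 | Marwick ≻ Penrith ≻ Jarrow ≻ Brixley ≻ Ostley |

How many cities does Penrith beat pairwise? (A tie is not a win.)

Penrith against each rival (15 organisers):
Penrith vs Brixley: Penrith wins 9–6.
Penrith–Ostley: Penrith 9–6.
Penrith vs Marwick: Penrith is ranked higher on 5 ballots, Marwick on 10. Marwick wins 10–5.
Penrith vs Jarrow: Penrith is ranked higher on 5+3+2 = 10 ballots, Jarrow on 5. Penrith wins 10–5.
Penrith beats Brixley, Ostley, Jarrow; loses to Marwick — 3 pairwise wins.

3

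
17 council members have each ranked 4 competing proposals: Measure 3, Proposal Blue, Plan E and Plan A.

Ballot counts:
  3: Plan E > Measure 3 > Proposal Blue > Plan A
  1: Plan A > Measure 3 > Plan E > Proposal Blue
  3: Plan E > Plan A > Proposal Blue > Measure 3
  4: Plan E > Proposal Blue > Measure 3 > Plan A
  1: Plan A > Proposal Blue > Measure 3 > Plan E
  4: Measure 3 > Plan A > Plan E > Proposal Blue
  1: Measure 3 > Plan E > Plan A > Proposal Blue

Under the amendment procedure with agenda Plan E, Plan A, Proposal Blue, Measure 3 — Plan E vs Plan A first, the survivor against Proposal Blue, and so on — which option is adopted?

Plan E

Round 1: Plan E vs Plan A — 11–6, Plan E advances.
Round 2: Plan E vs Proposal Blue — 16–1, Plan E advances.
Round 3: Plan E vs Measure 3 — 10–7, Plan E advances.
The agenda winner is Plan E.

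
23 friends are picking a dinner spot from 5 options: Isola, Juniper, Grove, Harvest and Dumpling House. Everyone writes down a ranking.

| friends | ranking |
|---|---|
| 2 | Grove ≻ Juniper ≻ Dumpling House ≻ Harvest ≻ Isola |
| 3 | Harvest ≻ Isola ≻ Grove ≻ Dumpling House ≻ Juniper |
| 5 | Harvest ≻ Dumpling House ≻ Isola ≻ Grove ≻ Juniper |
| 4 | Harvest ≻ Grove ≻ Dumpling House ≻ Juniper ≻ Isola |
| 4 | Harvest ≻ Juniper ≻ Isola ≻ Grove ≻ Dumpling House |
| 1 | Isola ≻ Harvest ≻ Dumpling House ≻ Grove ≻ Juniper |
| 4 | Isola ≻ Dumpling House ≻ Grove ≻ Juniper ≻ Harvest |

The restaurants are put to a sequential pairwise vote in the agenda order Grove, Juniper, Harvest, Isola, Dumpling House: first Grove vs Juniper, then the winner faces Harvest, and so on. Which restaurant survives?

Harvest

Round 1: Grove vs Juniper — 19–4, Grove advances.
Round 2: Grove vs Harvest — 6–17, Harvest advances.
Round 3: Harvest vs Isola — 18–5, Harvest advances.
Round 4: Harvest vs Dumpling House — 17–6, Harvest advances.
The agenda winner is Harvest.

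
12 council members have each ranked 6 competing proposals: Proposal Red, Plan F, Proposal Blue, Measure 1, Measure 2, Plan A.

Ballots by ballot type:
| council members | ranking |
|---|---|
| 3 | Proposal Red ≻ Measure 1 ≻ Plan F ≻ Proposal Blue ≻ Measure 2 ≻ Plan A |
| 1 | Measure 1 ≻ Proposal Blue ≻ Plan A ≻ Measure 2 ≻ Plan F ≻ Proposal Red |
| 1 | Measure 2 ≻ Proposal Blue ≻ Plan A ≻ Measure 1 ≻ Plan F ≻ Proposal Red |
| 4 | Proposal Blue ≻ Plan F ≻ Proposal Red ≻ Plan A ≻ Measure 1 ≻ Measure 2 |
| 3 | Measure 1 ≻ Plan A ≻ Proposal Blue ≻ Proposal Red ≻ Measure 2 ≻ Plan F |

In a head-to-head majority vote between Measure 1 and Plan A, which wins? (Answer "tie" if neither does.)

Measure 1

Ballots ranking Measure 1 above Plan A: 3 + 1 + 3 = 7.
Ballots ranking Plan A above Measure 1: 12 − 7 = 5.
Measure 1 wins the head-to-head 7–5.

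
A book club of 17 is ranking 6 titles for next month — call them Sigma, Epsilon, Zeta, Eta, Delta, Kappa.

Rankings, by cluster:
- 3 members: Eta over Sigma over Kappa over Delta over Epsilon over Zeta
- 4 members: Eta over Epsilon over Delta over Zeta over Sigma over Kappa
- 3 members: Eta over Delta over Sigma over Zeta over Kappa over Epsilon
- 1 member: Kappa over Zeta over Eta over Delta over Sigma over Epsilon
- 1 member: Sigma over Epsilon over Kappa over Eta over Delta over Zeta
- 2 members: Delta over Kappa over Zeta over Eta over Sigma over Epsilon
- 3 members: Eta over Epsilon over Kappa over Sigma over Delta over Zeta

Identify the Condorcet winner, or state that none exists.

Head-to-head results (17 members):
Sigma vs Epsilon: Sigma is ranked higher on 3+3+1+1+2 = 10 ballots, Epsilon on 7. Sigma wins 10–7.
Sigma vs Zeta: 3+3+1+3 = 10 for Sigma, 7 for Zeta — Sigma by 10–7.
Sigma vs Eta: 1 to 16, Eta.
Sigma vs Delta: 7 to 10, Delta.
Sigma vs Kappa: 11 to 6, Sigma.
Epsilon vs Zeta: 3+4+1+3 = 11 for Epsilon, 6 for Zeta — Epsilon by 11–6.
Epsilon vs Eta: Epsilon preferred on 1 ballot; Eta wins 16–1.
Epsilon vs Delta: Epsilon is ranked higher on 4+1+3 = 8 ballots, Delta on 9. Delta wins 9–8.
Epsilon vs Kappa: 8 to 9, Kappa.
Zeta vs Eta: 3 to 14, Eta.
Zeta vs Delta: Zeta is ranked higher on 1 ballot, Delta on 16. Delta wins 16–1.
Zeta vs Kappa: 7 to 10, Kappa.
Eta vs Delta: 3+4+3+1+1+3 = 15 for Eta, 2 for Delta — Eta by 15–2.
Eta vs Kappa: Eta is ranked higher on 3+4+3+3 = 13 ballots, Kappa on 4. Eta wins 13–4.
Delta vs Kappa: 4+3+2 = 9 for Delta, 8 for Kappa — Delta by 9–8.
Eta beats each of Sigma, Epsilon, Zeta, Delta, Kappa — Eta is the Condorcet winner.

Eta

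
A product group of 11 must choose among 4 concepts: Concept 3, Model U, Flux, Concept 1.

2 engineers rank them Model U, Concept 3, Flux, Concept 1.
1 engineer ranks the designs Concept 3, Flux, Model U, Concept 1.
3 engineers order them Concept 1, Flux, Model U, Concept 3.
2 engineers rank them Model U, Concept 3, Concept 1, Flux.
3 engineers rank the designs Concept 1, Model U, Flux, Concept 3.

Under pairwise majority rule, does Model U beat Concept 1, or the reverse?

Concept 1

Ballots ranking Model U above Concept 1: 2 + 1 + 2 = 5.
Ballots ranking Concept 1 above Model U: 11 − 5 = 6.
Concept 1 wins the head-to-head 6–5.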